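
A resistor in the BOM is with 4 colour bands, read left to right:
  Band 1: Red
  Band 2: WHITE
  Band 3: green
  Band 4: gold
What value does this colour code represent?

Red → 2 (first significant figure)
White → 9 (second significant figure)
Green → ×10^5 multiplier
29 × 100000 = 2900000 Ω

2900000 Ω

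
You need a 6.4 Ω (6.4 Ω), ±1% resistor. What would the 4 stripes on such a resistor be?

6.4 Ω = 64 × 10^-1.
6 → blue
4 → yellow
Multiplier 10^-1 → gold.
±1% tolerance → brown.

blue, yellow, gold, brown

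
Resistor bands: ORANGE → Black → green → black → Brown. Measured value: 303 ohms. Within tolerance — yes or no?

yes

Orange → 3 (first significant figure)
Black → 0 (second significant figure)
Green → 5 (third significant figure)
Black → ×1 multiplier
Brown → ±1% tolerance
305 × 1 = 305 Ω
Allowed range: 301.95 Ω to 308.05 Ω.
303 ohms lies inside that range.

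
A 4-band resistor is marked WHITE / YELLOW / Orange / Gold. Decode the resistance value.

94000 Ω

White → 9 (first significant figure)
Yellow → 4 (second significant figure)
Orange → ×10^3 multiplier
94 × 1000 = 94000 Ω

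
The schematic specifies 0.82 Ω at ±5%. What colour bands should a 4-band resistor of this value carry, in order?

grey, red, silver, gold

0.82 Ω = 82 × 10^-2.
8 → grey
2 → red
Multiplier 10^-2 → silver.
±5% tolerance → gold.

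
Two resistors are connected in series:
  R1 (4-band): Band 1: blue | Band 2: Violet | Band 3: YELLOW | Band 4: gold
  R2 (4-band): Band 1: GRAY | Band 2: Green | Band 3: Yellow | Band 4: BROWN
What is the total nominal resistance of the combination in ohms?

R1: blue, violet → 67; yellow ×10^4 → 670000 Ω.
R2: grey, green → 85; yellow ×10^4 → 850000 Ω.
Series: 670000 + 850000 = 1520000 Ω.

1520000 Ω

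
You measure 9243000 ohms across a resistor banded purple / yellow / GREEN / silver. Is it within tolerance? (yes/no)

no

Violet → 7 (first significant figure)
Yellow → 4 (second significant figure)
Green → ×10^5 multiplier
Silver → ±10% tolerance
74 × 100000 = 7400000 Ω
Allowed range: 6660000 Ω to 8140000 Ω.
9243000 ohms lies outside that range.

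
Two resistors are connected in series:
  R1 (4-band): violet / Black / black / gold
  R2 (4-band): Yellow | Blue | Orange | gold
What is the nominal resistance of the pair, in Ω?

R1: violet, black → 70; black ×1 → 70 Ω.
R2: yellow, blue → 46; orange ×10^3 → 46000 Ω.
Series: 70 + 46000 = 46070 Ω.

46070 Ω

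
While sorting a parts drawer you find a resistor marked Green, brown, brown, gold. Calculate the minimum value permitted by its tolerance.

Green → 5 (first significant figure)
Brown → 1 (second significant figure)
Brown → ×10 multiplier
Gold → ±5% tolerance
51 × 10 = 510 Ω
Minimum = 510 × (1 − 5/100) = 484.5 Ω.

484.5 Ω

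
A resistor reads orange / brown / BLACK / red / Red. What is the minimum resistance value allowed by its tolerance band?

30380 Ω

Orange → 3 (first significant figure)
Brown → 1 (second significant figure)
Black → 0 (third significant figure)
Red → ×10^2 multiplier
Red → ±2% tolerance
310 × 100 = 31000 Ω
Minimum = 31000 × (1 − 2/100) = 30380 Ω.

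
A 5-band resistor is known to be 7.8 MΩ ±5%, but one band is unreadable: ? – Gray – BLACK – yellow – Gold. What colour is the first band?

violet

7800000 Ω = 780 × 10^4.
The first band gives digit 7 of the significand, and 7 is violet.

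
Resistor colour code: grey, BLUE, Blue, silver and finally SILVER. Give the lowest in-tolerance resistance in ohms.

7.794 Ω

Grey → 8 (first significant figure)
Blue → 6 (second significant figure)
Blue → 6 (third significant figure)
Silver → ×0.01 multiplier
Silver → ±10% tolerance
866 × 0.01 = 8.66 Ω
Lowest = 8.66 × (1 − 10/100) = 7.794 Ω.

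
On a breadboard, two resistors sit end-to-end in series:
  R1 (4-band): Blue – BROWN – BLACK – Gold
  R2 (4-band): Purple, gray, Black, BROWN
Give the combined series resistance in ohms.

R1: blue, brown → 61; black ×1 → 61 Ω.
R2: violet, grey → 78; black ×1 → 78 Ω.
Series: 61 + 78 = 139 Ω.

139 Ω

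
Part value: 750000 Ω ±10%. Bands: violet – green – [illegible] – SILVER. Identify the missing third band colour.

750000 Ω = 75 × 10^4.
The third band is the multiplier, 10^4, which is yellow.

yellow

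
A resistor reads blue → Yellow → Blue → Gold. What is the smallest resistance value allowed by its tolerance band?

Blue → 6 (first significant figure)
Yellow → 4 (second significant figure)
Blue → ×10^6 multiplier
Gold → ±5% tolerance
64 × 1000000 = 64000000 Ω
Smallest = 64000000 × (1 − 5/100) = 60800000 Ω.

60800000 Ω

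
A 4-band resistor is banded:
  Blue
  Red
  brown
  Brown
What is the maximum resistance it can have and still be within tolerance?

626.2 Ω

Blue → 6 (first significant figure)
Red → 2 (second significant figure)
Brown → ×10 multiplier
Brown → ±1% tolerance
62 × 10 = 620 Ω
Maximum = 620 × (1 + 1/100) = 626.2 Ω.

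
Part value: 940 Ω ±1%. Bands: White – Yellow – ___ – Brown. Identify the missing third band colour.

940 Ω = 94 × 10^1.
The third band is the multiplier, 10^1, which is brown.

brown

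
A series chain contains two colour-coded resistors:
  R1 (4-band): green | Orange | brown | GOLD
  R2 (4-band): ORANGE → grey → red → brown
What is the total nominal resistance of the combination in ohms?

R1: green, orange → 53; brown ×10 → 530 Ω.
R2: orange, grey → 38; red ×10^2 → 3800 Ω.
Series: 530 + 3800 = 4330 Ω.

4330 Ω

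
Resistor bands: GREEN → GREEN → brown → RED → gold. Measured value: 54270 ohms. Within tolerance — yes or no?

Green → 5 (first significant figure)
Green → 5 (second significant figure)
Brown → 1 (third significant figure)
Red → ×10^2 multiplier
Gold → ±5% tolerance
551 × 100 = 55100 Ω
Allowed range: 52345 Ω to 57855 Ω.
54270 ohms lies inside that range.

yes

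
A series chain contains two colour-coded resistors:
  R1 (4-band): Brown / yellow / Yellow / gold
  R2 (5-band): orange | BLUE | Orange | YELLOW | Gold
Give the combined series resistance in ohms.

R1: brown, yellow → 14; yellow ×10^4 → 140000 Ω.
R2: orange, blue, orange → 363; yellow ×10^4 → 3630000 Ω.
Series: 140000 + 3630000 = 3770000 Ω.

3770000 Ω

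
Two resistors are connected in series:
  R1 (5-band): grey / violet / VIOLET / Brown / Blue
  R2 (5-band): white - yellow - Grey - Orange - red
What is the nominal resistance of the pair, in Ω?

R1: grey, violet, violet → 877; brown ×10 → 8770 Ω.
R2: white, yellow, grey → 948; orange ×10^3 → 948000 Ω.
Series: 8770 + 948000 = 956770 Ω.

956770 Ω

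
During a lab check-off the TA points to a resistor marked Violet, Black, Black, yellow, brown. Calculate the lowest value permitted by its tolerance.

6930000 Ω

Violet → 7 (first significant figure)
Black → 0 (second significant figure)
Black → 0 (third significant figure)
Yellow → ×10^4 multiplier
Brown → ±1% tolerance
700 × 10000 = 7000000 Ω
Lowest = 7000000 × (1 − 1/100) = 6930000 Ω.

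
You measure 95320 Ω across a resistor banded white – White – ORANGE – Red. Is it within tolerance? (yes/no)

no

White → 9 (first significant figure)
White → 9 (second significant figure)
Orange → ×10^3 multiplier
Red → ±2% tolerance
99 × 1000 = 99000 Ω
Allowed range: 97020 Ω to 100980 Ω.
95320 Ω lies outside that range.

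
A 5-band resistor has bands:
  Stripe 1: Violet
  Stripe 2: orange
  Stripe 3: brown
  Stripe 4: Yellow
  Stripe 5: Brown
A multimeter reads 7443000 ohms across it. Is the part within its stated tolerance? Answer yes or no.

no

Violet → 7 (first significant figure)
Orange → 3 (second significant figure)
Brown → 1 (third significant figure)
Yellow → ×10^4 multiplier
Brown → ±1% tolerance
731 × 10000 = 7310000 Ω
Allowed range: 7236900 Ω to 7383100 Ω.
7443000 ohms lies outside that range.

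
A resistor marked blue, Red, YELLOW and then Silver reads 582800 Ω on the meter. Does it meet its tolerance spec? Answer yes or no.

yes

Blue → 6 (first significant figure)
Red → 2 (second significant figure)
Yellow → ×10^4 multiplier
Silver → ±10% tolerance
62 × 10000 = 620000 Ω
Allowed range: 558000 Ω to 682000 Ω.
582800 Ω lies inside that range.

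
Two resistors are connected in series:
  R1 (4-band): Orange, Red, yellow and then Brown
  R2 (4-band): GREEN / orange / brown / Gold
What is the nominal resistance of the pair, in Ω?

R1: orange, red → 32; yellow ×10^4 → 320000 Ω.
R2: green, orange → 53; brown ×10 → 530 Ω.
Series: 320000 + 530 = 320530 Ω.

320530 Ω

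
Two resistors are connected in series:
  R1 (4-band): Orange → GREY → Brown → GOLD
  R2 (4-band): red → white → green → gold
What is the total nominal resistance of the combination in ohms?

R1: orange, grey → 38; brown ×10 → 380 Ω.
R2: red, white → 29; green ×10^5 → 2900000 Ω.
Series: 380 + 2900000 = 2900380 Ω.

2900380 Ω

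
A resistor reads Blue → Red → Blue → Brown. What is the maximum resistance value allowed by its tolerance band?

Blue → 6 (first significant figure)
Red → 2 (second significant figure)
Blue → ×10^6 multiplier
Brown → ±1% tolerance
62 × 1000000 = 62000000 Ω
Maximum = 62000000 × (1 + 1/100) = 62620000 Ω.

62620000 Ω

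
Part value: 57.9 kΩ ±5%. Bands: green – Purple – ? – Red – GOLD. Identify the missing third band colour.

white

57900 Ω = 579 × 10^2.
The third band gives digit 9 of the significand, and 9 is white.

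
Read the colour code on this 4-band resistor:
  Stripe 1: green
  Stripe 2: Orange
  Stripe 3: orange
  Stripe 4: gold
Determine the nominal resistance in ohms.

Green → 5 (first significant figure)
Orange → 3 (second significant figure)
Orange → ×10^3 multiplier
53 × 1000 = 53000 Ω

53000 Ω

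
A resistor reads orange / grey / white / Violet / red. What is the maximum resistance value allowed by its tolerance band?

3967800000 Ω

Orange → 3 (first significant figure)
Grey → 8 (second significant figure)
White → 9 (third significant figure)
Violet → ×10^7 multiplier
Red → ±2% tolerance
389 × 10000000 = 3890000000 Ω
Maximum = 3890000000 × (1 + 2/100) = 3967800000 Ω.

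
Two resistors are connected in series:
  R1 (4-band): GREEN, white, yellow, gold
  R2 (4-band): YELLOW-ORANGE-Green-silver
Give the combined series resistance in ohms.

R1: green, white → 59; yellow ×10^4 → 590000 Ω.
R2: yellow, orange → 43; green ×10^5 → 4300000 Ω.
Series: 590000 + 4300000 = 4890000 Ω.

4890000 Ω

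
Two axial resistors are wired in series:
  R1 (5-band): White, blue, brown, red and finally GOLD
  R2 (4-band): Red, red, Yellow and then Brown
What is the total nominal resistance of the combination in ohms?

316100 Ω

R1: white, blue, brown → 961; red ×10^2 → 96100 Ω.
R2: red, red → 22; yellow ×10^4 → 220000 Ω.
Series: 96100 + 220000 = 316100 Ω.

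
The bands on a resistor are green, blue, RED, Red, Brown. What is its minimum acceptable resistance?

55638 Ω

Green → 5 (first significant figure)
Blue → 6 (second significant figure)
Red → 2 (third significant figure)
Red → ×10^2 multiplier
Brown → ±1% tolerance
562 × 100 = 56200 Ω
Minimum = 56200 × (1 − 1/100) = 55638 Ω.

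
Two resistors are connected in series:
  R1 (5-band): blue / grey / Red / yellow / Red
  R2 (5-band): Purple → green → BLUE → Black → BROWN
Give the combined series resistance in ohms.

6820756 Ω

R1: blue, grey, red → 682; yellow ×10^4 → 6820000 Ω.
R2: violet, green, blue → 756; black ×1 → 756 Ω.
Series: 6820000 + 756 = 6820756 Ω.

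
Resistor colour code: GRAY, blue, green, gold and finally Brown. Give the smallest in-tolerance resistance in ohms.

Grey → 8 (first significant figure)
Blue → 6 (second significant figure)
Green → 5 (third significant figure)
Gold → ×0.1 multiplier
Brown → ±1% tolerance
865 × 0.1 = 86.5 Ω
Smallest = 86.5 × (1 − 1/100) = 85.635 Ω.

85.635 Ω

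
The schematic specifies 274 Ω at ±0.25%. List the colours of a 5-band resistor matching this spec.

red, violet, yellow, black, blue

274 Ω = 274 × 10^0.
2 → red
7 → violet
4 → yellow
Multiplier 10^0 → black.
±0.25% tolerance → blue.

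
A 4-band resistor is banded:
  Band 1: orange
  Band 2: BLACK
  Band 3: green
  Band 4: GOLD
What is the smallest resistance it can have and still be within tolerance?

2850000 Ω

Orange → 3 (first significant figure)
Black → 0 (second significant figure)
Green → ×10^5 multiplier
Gold → ±5% tolerance
30 × 100000 = 3000000 Ω
Smallest = 3000000 × (1 − 5/100) = 2850000 Ω.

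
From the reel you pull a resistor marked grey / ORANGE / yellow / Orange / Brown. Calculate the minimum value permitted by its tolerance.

825660 Ω

Grey → 8 (first significant figure)
Orange → 3 (second significant figure)
Yellow → 4 (third significant figure)
Orange → ×10^3 multiplier
Brown → ±1% tolerance
834 × 1000 = 834000 Ω
Minimum = 834000 × (1 − 1/100) = 825660 Ω.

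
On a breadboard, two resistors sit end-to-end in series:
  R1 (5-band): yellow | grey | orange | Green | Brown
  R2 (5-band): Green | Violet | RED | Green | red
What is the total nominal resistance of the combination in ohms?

R1: yellow, grey, orange → 483; green ×10^5 → 48300000 Ω.
R2: green, violet, red → 572; green ×10^5 → 57200000 Ω.
Series: 48300000 + 57200000 = 105500000 Ω.

105500000 Ω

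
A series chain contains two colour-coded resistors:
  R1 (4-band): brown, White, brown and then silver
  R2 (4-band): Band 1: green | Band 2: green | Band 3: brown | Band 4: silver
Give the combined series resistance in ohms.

R1: brown, white → 19; brown ×10 → 190 Ω.
R2: green, green → 55; brown ×10 → 550 Ω.
Series: 190 + 550 = 740 Ω.

740 Ω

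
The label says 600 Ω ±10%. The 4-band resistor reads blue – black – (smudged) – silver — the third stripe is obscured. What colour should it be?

brown

600 Ω = 60 × 10^1.
The third band is the multiplier, 10^1, which is brown.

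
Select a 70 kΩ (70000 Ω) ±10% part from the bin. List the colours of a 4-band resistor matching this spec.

violet, black, orange, silver

70000 Ω = 70 × 10^3.
7 → violet
0 → black
Multiplier 10^3 → orange.
±10% tolerance → silver.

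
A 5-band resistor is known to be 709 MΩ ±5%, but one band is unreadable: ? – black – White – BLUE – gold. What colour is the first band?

709000000 Ω = 709 × 10^6.
The first band gives digit 7 of the significand, and 7 is violet.

violet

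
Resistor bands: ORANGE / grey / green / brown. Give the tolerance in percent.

The last band, brown, is the tolerance band.
Brown corresponds to ±1%.

±1%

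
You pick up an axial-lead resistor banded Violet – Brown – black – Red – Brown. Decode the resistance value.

Violet → 7 (first significant figure)
Brown → 1 (second significant figure)
Black → 0 (third significant figure)
Red → ×10^2 multiplier
710 × 100 = 71000 Ω

71000 Ω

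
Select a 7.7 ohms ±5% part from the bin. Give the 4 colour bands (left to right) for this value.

violet, violet, gold, gold

7.7 Ω = 77 × 10^-1.
7 → violet
7 → violet
Multiplier 10^-1 → gold.
±5% tolerance → gold.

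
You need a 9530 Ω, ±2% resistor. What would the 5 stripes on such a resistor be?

9530 Ω = 953 × 10^1.
9 → white
5 → green
3 → orange
Multiplier 10^1 → brown.
±2% tolerance → red.

white, green, orange, brown, red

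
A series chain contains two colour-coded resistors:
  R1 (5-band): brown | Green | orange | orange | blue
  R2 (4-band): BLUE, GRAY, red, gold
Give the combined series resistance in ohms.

R1: brown, green, orange → 153; orange ×10^3 → 153000 Ω.
R2: blue, grey → 68; red ×10^2 → 6800 Ω.
Series: 153000 + 6800 = 159800 Ω.

159800 Ω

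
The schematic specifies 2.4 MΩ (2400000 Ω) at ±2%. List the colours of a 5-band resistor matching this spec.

2400000 Ω = 240 × 10^4.
2 → red
4 → yellow
0 → black
Multiplier 10^4 → yellow.
±2% tolerance → red.

red, yellow, black, yellow, red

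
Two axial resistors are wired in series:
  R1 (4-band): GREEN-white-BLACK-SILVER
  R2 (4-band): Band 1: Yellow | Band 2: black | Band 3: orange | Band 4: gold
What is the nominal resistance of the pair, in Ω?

R1: green, white → 59; black ×1 → 59 Ω.
R2: yellow, black → 40; orange ×10^3 → 40000 Ω.
Series: 59 + 40000 = 40059 Ω.

40059 Ω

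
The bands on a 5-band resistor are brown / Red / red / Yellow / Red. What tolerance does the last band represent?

The last band, red, is the tolerance band.
Red corresponds to ±2%.

±2%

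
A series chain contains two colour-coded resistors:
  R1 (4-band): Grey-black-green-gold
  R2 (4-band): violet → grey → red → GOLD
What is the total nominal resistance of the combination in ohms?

8007800 Ω

R1: grey, black → 80; green ×10^5 → 8000000 Ω.
R2: violet, grey → 78; red ×10^2 → 7800 Ω.
Series: 8000000 + 7800 = 8007800 Ω.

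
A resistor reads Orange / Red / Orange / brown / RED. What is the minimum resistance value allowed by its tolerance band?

3165.4 Ω

Orange → 3 (first significant figure)
Red → 2 (second significant figure)
Orange → 3 (third significant figure)
Brown → ×10 multiplier
Red → ±2% tolerance
323 × 10 = 3230 Ω
Minimum = 3230 × (1 − 2/100) = 3165.4 Ω.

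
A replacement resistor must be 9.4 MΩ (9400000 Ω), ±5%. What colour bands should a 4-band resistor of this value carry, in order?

9400000 Ω = 94 × 10^5.
9 → white
4 → yellow
Multiplier 10^5 → green.
±5% tolerance → gold.

white, yellow, green, gold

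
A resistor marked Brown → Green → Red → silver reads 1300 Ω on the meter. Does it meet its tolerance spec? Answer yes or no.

Brown → 1 (first significant figure)
Green → 5 (second significant figure)
Red → ×10^2 multiplier
Silver → ±10% tolerance
15 × 100 = 1500 Ω
Allowed range: 1350 Ω to 1650 Ω.
1300 Ω lies outside that range.

no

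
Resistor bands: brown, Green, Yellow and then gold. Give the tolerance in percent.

The last band, gold, is the tolerance band.
Gold corresponds to ±5%.

±5%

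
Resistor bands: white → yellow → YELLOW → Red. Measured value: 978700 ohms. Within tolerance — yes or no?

no

White → 9 (first significant figure)
Yellow → 4 (second significant figure)
Yellow → ×10^4 multiplier
Red → ±2% tolerance
94 × 10000 = 940000 Ω
Allowed range: 921200 Ω to 958800 Ω.
978700 ohms lies outside that range.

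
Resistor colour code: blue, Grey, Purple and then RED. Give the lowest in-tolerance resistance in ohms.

666400000 Ω

Blue → 6 (first significant figure)
Grey → 8 (second significant figure)
Violet → ×10^7 multiplier
Red → ±2% tolerance
68 × 10000000 = 680000000 Ω
Lowest = 680000000 × (1 − 2/100) = 666400000 Ω.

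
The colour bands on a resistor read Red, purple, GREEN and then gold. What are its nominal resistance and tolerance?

Red → 2 (first significant figure)
Violet → 7 (second significant figure)
Green → ×10^5 multiplier
Gold → ±5% tolerance
27 × 100000 = 2700000 Ω

2700000 Ω ±5%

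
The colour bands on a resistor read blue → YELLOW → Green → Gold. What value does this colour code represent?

6400000 Ω

Blue → 6 (first significant figure)
Yellow → 4 (second significant figure)
Green → ×10^5 multiplier
64 × 100000 = 6400000 Ω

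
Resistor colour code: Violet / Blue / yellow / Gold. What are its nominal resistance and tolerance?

760000 Ω ±5%

Violet → 7 (first significant figure)
Blue → 6 (second significant figure)
Yellow → ×10^4 multiplier
Gold → ±5% tolerance
76 × 10000 = 760000 Ω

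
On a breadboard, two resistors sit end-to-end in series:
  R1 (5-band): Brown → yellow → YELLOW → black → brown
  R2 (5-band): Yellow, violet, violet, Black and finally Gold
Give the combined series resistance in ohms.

621 Ω

R1: brown, yellow, yellow → 144; black ×1 → 144 Ω.
R2: yellow, violet, violet → 477; black ×1 → 477 Ω.
Series: 144 + 477 = 621 Ω.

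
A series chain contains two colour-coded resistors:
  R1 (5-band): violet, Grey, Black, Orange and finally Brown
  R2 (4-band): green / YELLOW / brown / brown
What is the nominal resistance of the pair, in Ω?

R1: violet, grey, black → 780; orange ×10^3 → 780000 Ω.
R2: green, yellow → 54; brown ×10 → 540 Ω.
Series: 780000 + 540 = 780540 Ω.

780540 Ω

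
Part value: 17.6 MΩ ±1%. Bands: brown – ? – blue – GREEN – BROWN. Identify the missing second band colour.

violet

17600000 Ω = 176 × 10^5.
The second band gives digit 7 of the significand, and 7 is violet.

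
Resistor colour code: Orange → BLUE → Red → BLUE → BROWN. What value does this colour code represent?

Orange → 3 (first significant figure)
Blue → 6 (second significant figure)
Red → 2 (third significant figure)
Blue → ×10^6 multiplier
362 × 1000000 = 362000000 Ω

362000000 Ω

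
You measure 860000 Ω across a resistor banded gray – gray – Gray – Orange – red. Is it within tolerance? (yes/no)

Grey → 8 (first significant figure)
Grey → 8 (second significant figure)
Grey → 8 (third significant figure)
Orange → ×10^3 multiplier
Red → ±2% tolerance
888 × 1000 = 888000 Ω
Allowed range: 870240 Ω to 905760 Ω.
860000 Ω lies outside that range.

no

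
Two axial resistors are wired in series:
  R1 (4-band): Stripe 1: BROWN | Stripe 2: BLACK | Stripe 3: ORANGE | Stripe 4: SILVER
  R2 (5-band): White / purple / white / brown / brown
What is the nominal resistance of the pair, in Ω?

R1: brown, black → 10; orange ×10^3 → 10000 Ω.
R2: white, violet, white → 979; brown ×10 → 9790 Ω.
Series: 10000 + 9790 = 19790 Ω.

19790 Ω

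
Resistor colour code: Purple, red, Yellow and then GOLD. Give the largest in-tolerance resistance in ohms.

Violet → 7 (first significant figure)
Red → 2 (second significant figure)
Yellow → ×10^4 multiplier
Gold → ±5% tolerance
72 × 10000 = 720000 Ω
Largest = 720000 × (1 + 5/100) = 756000 Ω.

756000 Ω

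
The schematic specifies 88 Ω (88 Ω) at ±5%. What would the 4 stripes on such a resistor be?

grey, grey, black, gold

88 Ω = 88 × 10^0.
8 → grey
8 → grey
Multiplier 10^0 → black.
±5% tolerance → gold.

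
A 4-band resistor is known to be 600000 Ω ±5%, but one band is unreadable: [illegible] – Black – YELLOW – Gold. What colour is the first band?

600000 Ω = 60 × 10^4.
The first band gives digit 6 of the significand, and 6 is blue.

blue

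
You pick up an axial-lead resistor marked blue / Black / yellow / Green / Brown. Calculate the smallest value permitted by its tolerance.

59796000 Ω

Blue → 6 (first significant figure)
Black → 0 (second significant figure)
Yellow → 4 (third significant figure)
Green → ×10^5 multiplier
Brown → ±1% tolerance
604 × 100000 = 60400000 Ω
Smallest = 60400000 × (1 − 1/100) = 59796000 Ω.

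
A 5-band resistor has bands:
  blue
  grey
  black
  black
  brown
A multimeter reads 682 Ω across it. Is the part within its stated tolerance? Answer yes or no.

Blue → 6 (first significant figure)
Grey → 8 (second significant figure)
Black → 0 (third significant figure)
Black → ×1 multiplier
Brown → ±1% tolerance
680 × 1 = 680 Ω
Allowed range: 673.2 Ω to 686.8 Ω.
682 Ω lies inside that range.

yes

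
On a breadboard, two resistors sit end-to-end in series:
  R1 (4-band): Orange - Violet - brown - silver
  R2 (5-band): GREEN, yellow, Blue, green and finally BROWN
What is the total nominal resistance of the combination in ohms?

54600370 Ω

R1: orange, violet → 37; brown ×10 → 370 Ω.
R2: green, yellow, blue → 546; green ×10^5 → 54600000 Ω.
Series: 370 + 54600000 = 54600370 Ω.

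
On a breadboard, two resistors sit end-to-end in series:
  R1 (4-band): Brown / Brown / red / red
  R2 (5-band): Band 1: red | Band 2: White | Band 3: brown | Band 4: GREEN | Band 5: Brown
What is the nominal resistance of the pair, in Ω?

29101100 Ω

R1: brown, brown → 11; red ×10^2 → 1100 Ω.
R2: red, white, brown → 291; green ×10^5 → 29100000 Ω.
Series: 1100 + 29100000 = 29101100 Ω.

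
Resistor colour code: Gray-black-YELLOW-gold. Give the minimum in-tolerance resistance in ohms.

760000 Ω

Grey → 8 (first significant figure)
Black → 0 (second significant figure)
Yellow → ×10^4 multiplier
Gold → ±5% tolerance
80 × 10000 = 800000 Ω
Minimum = 800000 × (1 − 5/100) = 760000 Ω.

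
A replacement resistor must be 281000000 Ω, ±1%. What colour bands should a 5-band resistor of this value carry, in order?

281000000 Ω = 281 × 10^6.
2 → red
8 → grey
1 → brown
Multiplier 10^6 → blue.
±1% tolerance → brown.

red, grey, brown, blue, brown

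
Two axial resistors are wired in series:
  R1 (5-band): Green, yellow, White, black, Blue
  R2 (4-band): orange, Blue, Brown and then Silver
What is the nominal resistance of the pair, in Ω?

909 Ω

R1: green, yellow, white → 549; black ×1 → 549 Ω.
R2: orange, blue → 36; brown ×10 → 360 Ω.
Series: 549 + 360 = 909 Ω.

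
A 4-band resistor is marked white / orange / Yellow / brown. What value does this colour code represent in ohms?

White → 9 (first significant figure)
Orange → 3 (second significant figure)
Yellow → ×10^4 multiplier
93 × 10000 = 930000 Ω

930000 Ω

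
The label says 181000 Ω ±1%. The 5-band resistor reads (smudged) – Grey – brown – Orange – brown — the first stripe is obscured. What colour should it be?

181000 Ω = 181 × 10^3.
The first band gives digit 1 of the significand, and 1 is brown.

brown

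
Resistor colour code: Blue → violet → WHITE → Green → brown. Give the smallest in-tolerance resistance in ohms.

67221000 Ω

Blue → 6 (first significant figure)
Violet → 7 (second significant figure)
White → 9 (third significant figure)
Green → ×10^5 multiplier
Brown → ±1% tolerance
679 × 100000 = 67900000 Ω
Smallest = 67900000 × (1 − 1/100) = 67221000 Ω.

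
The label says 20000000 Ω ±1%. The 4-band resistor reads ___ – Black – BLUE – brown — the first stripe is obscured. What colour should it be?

red

20000000 Ω = 20 × 10^6.
The first band gives digit 2 of the significand, and 2 is red.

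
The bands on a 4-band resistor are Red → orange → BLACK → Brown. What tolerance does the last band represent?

±1%

The last band, brown, is the tolerance band.
Brown corresponds to ±1%.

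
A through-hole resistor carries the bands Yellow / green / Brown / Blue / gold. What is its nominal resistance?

451000000 Ω

Yellow → 4 (first significant figure)
Green → 5 (second significant figure)
Brown → 1 (third significant figure)
Blue → ×10^6 multiplier
451 × 1000000 = 451000000 Ω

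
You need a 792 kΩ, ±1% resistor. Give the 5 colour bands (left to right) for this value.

violet, white, red, orange, brown

792000 Ω = 792 × 10^3.
7 → violet
9 → white
2 → red
Multiplier 10^3 → orange.
±1% tolerance → brown.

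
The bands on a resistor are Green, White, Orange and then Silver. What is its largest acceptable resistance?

64900 Ω

Green → 5 (first significant figure)
White → 9 (second significant figure)
Orange → ×10^3 multiplier
Silver → ±10% tolerance
59 × 1000 = 59000 Ω
Largest = 59000 × (1 + 10/100) = 64900 Ω.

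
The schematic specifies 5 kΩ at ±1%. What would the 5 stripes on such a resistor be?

5000 Ω = 500 × 10^1.
5 → green
0 → black
0 → black
Multiplier 10^1 → brown.
±1% tolerance → brown.

green, black, black, brown, brown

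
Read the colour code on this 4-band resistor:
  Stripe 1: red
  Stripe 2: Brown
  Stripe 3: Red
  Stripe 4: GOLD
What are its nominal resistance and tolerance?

2100 Ω ±5%

Red → 2 (first significant figure)
Brown → 1 (second significant figure)
Red → ×10^2 multiplier
Gold → ±5% tolerance
21 × 100 = 2100 Ω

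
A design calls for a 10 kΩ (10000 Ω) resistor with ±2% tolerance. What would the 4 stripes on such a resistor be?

10000 Ω = 10 × 10^3.
1 → brown
0 → black
Multiplier 10^3 → orange.
±2% tolerance → red.

brown, black, orange, red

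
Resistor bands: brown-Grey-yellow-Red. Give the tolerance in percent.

±2%

The last band, red, is the tolerance band.
Red corresponds to ±2%.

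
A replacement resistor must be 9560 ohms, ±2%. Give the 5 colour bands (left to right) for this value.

white, green, blue, brown, red

9560 Ω = 956 × 10^1.
9 → white
5 → green
6 → blue
Multiplier 10^1 → brown.
±2% tolerance → red.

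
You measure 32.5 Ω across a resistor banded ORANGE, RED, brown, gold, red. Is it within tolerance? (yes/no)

Orange → 3 (first significant figure)
Red → 2 (second significant figure)
Brown → 1 (third significant figure)
Gold → ×0.1 multiplier
Red → ±2% tolerance
321 × 0.1 = 32.1 Ω
Allowed range: 31.458 Ω to 32.742 Ω.
32.5 Ω lies inside that range.

yes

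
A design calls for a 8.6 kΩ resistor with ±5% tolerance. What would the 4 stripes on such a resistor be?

grey, blue, red, gold

8600 Ω = 86 × 10^2.
8 → grey
6 → blue
Multiplier 10^2 → red.
±5% tolerance → gold.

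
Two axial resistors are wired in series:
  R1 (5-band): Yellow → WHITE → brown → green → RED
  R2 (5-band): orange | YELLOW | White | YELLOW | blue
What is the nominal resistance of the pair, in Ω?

R1: yellow, white, brown → 491; green ×10^5 → 49100000 Ω.
R2: orange, yellow, white → 349; yellow ×10^4 → 3490000 Ω.
Series: 49100000 + 3490000 = 52590000 Ω.

52590000 Ω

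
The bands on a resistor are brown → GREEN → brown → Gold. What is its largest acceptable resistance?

Brown → 1 (first significant figure)
Green → 5 (second significant figure)
Brown → ×10 multiplier
Gold → ±5% tolerance
15 × 10 = 150 Ω
Largest = 150 × (1 + 5/100) = 157.5 Ω.

157.5 Ω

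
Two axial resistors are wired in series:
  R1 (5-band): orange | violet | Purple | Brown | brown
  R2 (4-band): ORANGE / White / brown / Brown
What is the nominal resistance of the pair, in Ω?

R1: orange, violet, violet → 377; brown ×10 → 3770 Ω.
R2: orange, white → 39; brown ×10 → 390 Ω.
Series: 3770 + 390 = 4160 Ω.

4160 Ω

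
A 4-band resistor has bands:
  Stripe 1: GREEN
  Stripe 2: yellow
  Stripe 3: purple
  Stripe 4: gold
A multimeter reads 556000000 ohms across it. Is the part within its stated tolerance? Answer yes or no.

yes

Green → 5 (first significant figure)
Yellow → 4 (second significant figure)
Violet → ×10^7 multiplier
Gold → ±5% tolerance
54 × 10000000 = 540000000 Ω
Allowed range: 513000000 Ω to 567000000 Ω.
556000000 ohms lies inside that range.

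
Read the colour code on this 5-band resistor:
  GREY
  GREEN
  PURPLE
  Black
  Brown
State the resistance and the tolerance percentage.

Grey → 8 (first significant figure)
Green → 5 (second significant figure)
Violet → 7 (third significant figure)
Black → ×1 multiplier
Brown → ±1% tolerance
857 × 1 = 857 Ω

857 Ω ±1%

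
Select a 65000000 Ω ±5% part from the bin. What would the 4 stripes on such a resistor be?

blue, green, blue, gold

65000000 Ω = 65 × 10^6.
6 → blue
5 → green
Multiplier 10^6 → blue.
±5% tolerance → gold.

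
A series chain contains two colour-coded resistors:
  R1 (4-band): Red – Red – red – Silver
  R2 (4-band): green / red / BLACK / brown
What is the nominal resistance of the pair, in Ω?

R1: red, red → 22; red ×10^2 → 2200 Ω.
R2: green, red → 52; black ×1 → 52 Ω.
Series: 2200 + 52 = 2252 Ω.

2252 Ω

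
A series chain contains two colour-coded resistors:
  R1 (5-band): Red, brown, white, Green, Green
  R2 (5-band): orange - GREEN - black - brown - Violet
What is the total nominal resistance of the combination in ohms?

21903500 Ω

R1: red, brown, white → 219; green ×10^5 → 21900000 Ω.
R2: orange, green, black → 350; brown ×10 → 3500 Ω.
Series: 21900000 + 3500 = 21903500 Ω.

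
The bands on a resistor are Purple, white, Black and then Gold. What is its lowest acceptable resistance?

Violet → 7 (first significant figure)
White → 9 (second significant figure)
Black → ×1 multiplier
Gold → ±5% tolerance
79 × 1 = 79 Ω
Lowest = 79 × (1 − 5/100) = 75.05 Ω.

75.05 Ω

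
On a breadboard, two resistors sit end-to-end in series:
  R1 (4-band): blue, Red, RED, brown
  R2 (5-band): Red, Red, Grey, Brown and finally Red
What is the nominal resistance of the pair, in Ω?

8480 Ω

R1: blue, red → 62; red ×10^2 → 6200 Ω.
R2: red, red, grey → 228; brown ×10 → 2280 Ω.
Series: 6200 + 2280 = 8480 Ω.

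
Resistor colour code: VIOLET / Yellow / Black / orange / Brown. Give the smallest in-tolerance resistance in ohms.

Violet → 7 (first significant figure)
Yellow → 4 (second significant figure)
Black → 0 (third significant figure)
Orange → ×10^3 multiplier
Brown → ±1% tolerance
740 × 1000 = 740000 Ω
Smallest = 740000 × (1 − 1/100) = 732600 Ω.

732600 Ω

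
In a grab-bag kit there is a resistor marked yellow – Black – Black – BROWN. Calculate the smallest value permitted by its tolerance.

39.6 Ω

Yellow → 4 (first significant figure)
Black → 0 (second significant figure)
Black → ×1 multiplier
Brown → ±1% tolerance
40 × 1 = 40 Ω
Smallest = 40 × (1 − 1/100) = 39.6 Ω.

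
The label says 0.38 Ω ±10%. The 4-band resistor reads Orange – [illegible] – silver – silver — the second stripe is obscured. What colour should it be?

grey

0.38 Ω = 38 × 10^-2.
The second band gives digit 8 of the significand, and 8 is grey.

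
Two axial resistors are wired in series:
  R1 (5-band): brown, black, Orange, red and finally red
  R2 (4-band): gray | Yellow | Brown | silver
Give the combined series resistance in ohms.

11140 Ω

R1: brown, black, orange → 103; red ×10^2 → 10300 Ω.
R2: grey, yellow → 84; brown ×10 → 840 Ω.
Series: 10300 + 840 = 11140 Ω.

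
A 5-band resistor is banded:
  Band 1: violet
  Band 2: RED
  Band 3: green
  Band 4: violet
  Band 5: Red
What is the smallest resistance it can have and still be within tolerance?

Violet → 7 (first significant figure)
Red → 2 (second significant figure)
Green → 5 (third significant figure)
Violet → ×10^7 multiplier
Red → ±2% tolerance
725 × 10000000 = 7250000000 Ω
Smallest = 7250000000 × (1 − 2/100) = 7105000000 Ω.

7105000000 Ω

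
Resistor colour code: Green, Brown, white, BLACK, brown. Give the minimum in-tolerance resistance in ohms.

513.81 Ω

Green → 5 (first significant figure)
Brown → 1 (second significant figure)
White → 9 (third significant figure)
Black → ×1 multiplier
Brown → ±1% tolerance
519 × 1 = 519 Ω
Minimum = 519 × (1 − 1/100) = 513.81 Ω.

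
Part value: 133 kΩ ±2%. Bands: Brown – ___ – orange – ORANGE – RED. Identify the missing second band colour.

orange

133000 Ω = 133 × 10^3.
The second band gives digit 3 of the significand, and 3 is orange.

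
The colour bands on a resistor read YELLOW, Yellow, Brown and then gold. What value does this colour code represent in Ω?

Yellow → 4 (first significant figure)
Yellow → 4 (second significant figure)
Brown → ×10 multiplier
44 × 10 = 440 Ω

440 Ω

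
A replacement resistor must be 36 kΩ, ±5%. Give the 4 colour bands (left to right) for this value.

orange, blue, orange, gold

36000 Ω = 36 × 10^3.
3 → orange
6 → blue
Multiplier 10^3 → orange.
±5% tolerance → gold.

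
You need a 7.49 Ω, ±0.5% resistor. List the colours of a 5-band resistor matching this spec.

7.49 Ω = 749 × 10^-2.
7 → violet
4 → yellow
9 → white
Multiplier 10^-2 → silver.
±0.5% tolerance → green.

violet, yellow, white, silver, green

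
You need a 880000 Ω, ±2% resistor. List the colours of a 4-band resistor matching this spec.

grey, grey, yellow, red

880000 Ω = 88 × 10^4.
8 → grey
8 → grey
Multiplier 10^4 → yellow.
±2% tolerance → red.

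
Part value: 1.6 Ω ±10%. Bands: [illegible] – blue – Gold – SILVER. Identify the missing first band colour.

1.6 Ω = 16 × 10^-1.
The first band gives digit 1 of the significand, and 1 is brown.

brown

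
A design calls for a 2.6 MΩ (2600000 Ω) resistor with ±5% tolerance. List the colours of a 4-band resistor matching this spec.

red, blue, green, gold

2600000 Ω = 26 × 10^5.
2 → red
6 → blue
Multiplier 10^5 → green.
±5% tolerance → gold.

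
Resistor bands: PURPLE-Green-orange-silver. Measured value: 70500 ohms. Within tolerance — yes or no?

yes

Violet → 7 (first significant figure)
Green → 5 (second significant figure)
Orange → ×10^3 multiplier
Silver → ±10% tolerance
75 × 1000 = 75000 Ω
Allowed range: 67500 Ω to 82500 Ω.
70500 ohms lies inside that range.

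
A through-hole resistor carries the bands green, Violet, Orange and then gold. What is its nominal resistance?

57000 Ω

Green → 5 (first significant figure)
Violet → 7 (second significant figure)
Orange → ×10^3 multiplier
57 × 1000 = 57000 Ω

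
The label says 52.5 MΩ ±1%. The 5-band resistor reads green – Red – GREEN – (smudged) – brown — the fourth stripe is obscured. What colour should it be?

52500000 Ω = 525 × 10^5.
The fourth band is the multiplier, 10^5, which is green.

green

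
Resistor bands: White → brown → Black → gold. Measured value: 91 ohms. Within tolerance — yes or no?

yes

White → 9 (first significant figure)
Brown → 1 (second significant figure)
Black → ×1 multiplier
Gold → ±5% tolerance
91 × 1 = 91 Ω
Allowed range: 86.45 Ω to 95.55 Ω.
91 ohms lies inside that range.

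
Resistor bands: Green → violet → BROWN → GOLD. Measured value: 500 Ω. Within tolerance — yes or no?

Green → 5 (first significant figure)
Violet → 7 (second significant figure)
Brown → ×10 multiplier
Gold → ±5% tolerance
57 × 10 = 570 Ω
Allowed range: 541.5 Ω to 598.5 Ω.
500 Ω lies outside that range.

no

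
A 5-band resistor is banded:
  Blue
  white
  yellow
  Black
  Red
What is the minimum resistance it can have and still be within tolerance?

680.12 Ω

Blue → 6 (first significant figure)
White → 9 (second significant figure)
Yellow → 4 (third significant figure)
Black → ×1 multiplier
Red → ±2% tolerance
694 × 1 = 694 Ω
Minimum = 694 × (1 − 2/100) = 680.12 Ω.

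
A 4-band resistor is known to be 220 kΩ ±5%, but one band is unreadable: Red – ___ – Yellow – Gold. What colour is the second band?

220000 Ω = 22 × 10^4.
The second band gives digit 2 of the significand, and 2 is red.

red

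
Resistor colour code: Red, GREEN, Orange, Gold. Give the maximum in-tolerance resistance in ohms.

26250 Ω

Red → 2 (first significant figure)
Green → 5 (second significant figure)
Orange → ×10^3 multiplier
Gold → ±5% tolerance
25 × 1000 = 25000 Ω
Maximum = 25000 × (1 + 5/100) = 26250 Ω.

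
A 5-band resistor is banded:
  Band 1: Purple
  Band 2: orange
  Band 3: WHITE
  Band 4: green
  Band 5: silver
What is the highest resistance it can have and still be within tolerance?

Violet → 7 (first significant figure)
Orange → 3 (second significant figure)
White → 9 (third significant figure)
Green → ×10^5 multiplier
Silver → ±10% tolerance
739 × 100000 = 73900000 Ω
Highest = 73900000 × (1 + 10/100) = 81290000 Ω.

81290000 Ω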